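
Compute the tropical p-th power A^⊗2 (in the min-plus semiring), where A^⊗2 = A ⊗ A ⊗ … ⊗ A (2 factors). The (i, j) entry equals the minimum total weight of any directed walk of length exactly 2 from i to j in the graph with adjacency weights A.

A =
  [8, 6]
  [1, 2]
A^⊗2 =
  [7, 8]
  [3, 4]

Each entry (A^⊗2)_ij equals the minimum over all length-2 walks i = v_0 → v_1 → … → v_2 = j of Σ_t A[v_t][v_{t+1}]. For example, for (i, j) = (0, 1) we minimise over 2 possible intermediate vertex sequences; the minimum is 8, attained along the walk 0 → 1 → 1.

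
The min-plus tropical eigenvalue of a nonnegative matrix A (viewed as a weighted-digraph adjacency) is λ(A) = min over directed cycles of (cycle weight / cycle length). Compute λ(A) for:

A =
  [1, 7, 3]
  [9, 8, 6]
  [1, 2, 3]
λ(A) = 1

Enumerate directed cycles and compute their means (weight / length). Sample:
  cycle 0 → 0: weight = 1, length = 1, mean = 1/1 ≈ 1.000
  cycle 1 → 1: weight = 8, length = 1, mean = 8/1 ≈ 8.000
  cycle 2 → 2: weight = 3, length = 1, mean = 3/1 ≈ 3.000
  cycle 0 → 1 → 0: weight = 16, length = 2, mean = 16/2 ≈ 8.000
  cycle 0 → 2 → 0: weight = 4, length = 2, mean = 4/2 ≈ 2.000
  cycle 1 → 0 → 1: weight = 16, length = 2, mean = 16/2 ≈ 8.000
Minimum mean = 1.000, attained e.g. along the cycle 0 → 0 with weight 1 and length 1. So λ(A) = 1/1 = 1.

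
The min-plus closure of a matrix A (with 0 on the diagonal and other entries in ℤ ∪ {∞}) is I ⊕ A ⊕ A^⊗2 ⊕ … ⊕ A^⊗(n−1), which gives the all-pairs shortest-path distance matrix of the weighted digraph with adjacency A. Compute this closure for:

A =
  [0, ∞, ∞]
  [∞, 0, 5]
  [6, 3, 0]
Closure =
  [0, ∞, ∞]
  [11, 0, 5]
  [6, 3, 0]

This is the Floyd-Warshall all-pairs shortest-path computation. For each intermediate vertex k = 0, 1, …, 2, update dist[i][j] ← min(dist[i][j], dist[i][k] + dist[k][j]). The final matrix gives, for each (i, j), the minimum total weight of any directed path from i to j (possibly empty when i = j).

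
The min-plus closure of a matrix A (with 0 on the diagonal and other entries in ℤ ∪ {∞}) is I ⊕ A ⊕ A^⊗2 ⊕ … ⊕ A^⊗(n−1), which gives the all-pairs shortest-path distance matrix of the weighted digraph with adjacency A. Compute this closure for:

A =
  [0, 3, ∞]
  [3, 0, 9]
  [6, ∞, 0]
Closure =
  [0, 3, 12]
  [3, 0, 9]
  [6, 9, 0]

This is the Floyd-Warshall all-pairs shortest-path computation. For each intermediate vertex k = 0, 1, …, 2, update dist[i][j] ← min(dist[i][j], dist[i][k] + dist[k][j]). The final matrix gives, for each (i, j), the minimum total weight of any directed path from i to j (possibly empty when i = j).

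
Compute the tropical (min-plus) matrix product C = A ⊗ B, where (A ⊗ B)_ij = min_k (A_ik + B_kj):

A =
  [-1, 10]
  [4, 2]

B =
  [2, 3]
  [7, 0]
A ⊗ B =
  [1, 2]
  [6, 2]

Apply the min-plus product entry-by-entry:
  C[0][0] = min over k of (A[0][0] + B[0][0] = -1 + 2 = 1, A[0][1] + B[1][0] = 10 + 7 = 17) = 1 (attained at k = 0)
  C[0][1] = min over k of (A[0][0] + B[0][1] = -1 + 3 = 2, A[0][1] + B[1][1] = 10 + 0 = 10) = 2 (attained at k = 0)
  C[1][0] = min over k of (A[1][0] + B[0][0] = 4 + 2 = 6, A[1][1] + B[1][0] = 2 + 7 = 9) = 6 (attained at k = 0)
  C[1][1] = min over k of (A[1][0] + B[0][1] = 4 + 3 = 7, A[1][1] + B[1][1] = 2 + 0 = 2) = 2 (attained at k = 1)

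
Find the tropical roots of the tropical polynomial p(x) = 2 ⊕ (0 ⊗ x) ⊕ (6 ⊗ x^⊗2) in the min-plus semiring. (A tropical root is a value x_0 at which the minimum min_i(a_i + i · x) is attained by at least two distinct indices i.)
Roots: {-6, 2}

Each tropical root is a break point of the lower envelope of the lines y = a_i + i · x (there are 3 lines, with slopes 0, 1, ..., 2). Only the lines that attain the minimum somewhere contribute to roots; other lines are dominated. Here the surviving (envelope) indices are i = 2, i = 1, i = 0.
Intersections between consecutive envelope lines give the roots: for adjacent envelope indices i < j the intersection is x = (a_i − a_j) / (j − i). Reading off the sorted break points: {-6, 2}.
Verification: at each break x_0, at least two indices attain the minimum of min_i(a_i + i · x_0).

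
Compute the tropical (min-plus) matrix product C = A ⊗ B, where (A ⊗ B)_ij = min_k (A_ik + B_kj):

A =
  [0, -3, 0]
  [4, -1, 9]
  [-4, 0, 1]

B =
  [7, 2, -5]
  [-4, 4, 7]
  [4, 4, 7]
A ⊗ B =
  [-7, 1, -5]
  [-5, 3, -1]
  [-4, -2, -9]

Apply the min-plus product entry-by-entry:
  C[0][0] = min over k of (A[0][0] + B[0][0] = 0 + 7 = 7, A[0][1] + B[1][0] = -3 + -4 = -7, A[0][2] + B[2][0] = 0 + 4 = 4) = -7 (attained at k = 1)
  C[0][1] = min over k of (A[0][0] + B[0][1] = 0 + 2 = 2, A[0][1] + B[1][1] = -3 + 4 = 1, A[0][2] + B[2][1] = 0 + 4 = 4) = 1 (attained at k = 1)
  C[0][2] = min over k of (A[0][0] + B[0][2] = 0 + -5 = -5, A[0][1] + B[1][2] = -3 + 7 = 4, A[0][2] + B[2][2] = 0 + 7 = 7) = -5 (attained at k = 0)
  C[1][0] = min over k of (A[1][0] + B[0][0] = 4 + 7 = 11, A[1][1] + B[1][0] = -1 + -4 = -5, A[1][2] + B[2][0] = 9 + 4 = 13) = -5 (attained at k = 1)
  C[1][1] = min over k of (A[1][0] + B[0][1] = 4 + 2 = 6, A[1][1] + B[1][1] = -1 + 4 = 3, A[1][2] + B[2][1] = 9 + 4 = 13) = 3 (attained at k = 1)
  C[1][2] = min over k of (A[1][0] + B[0][2] = 4 + -5 = -1, A[1][1] + B[1][2] = -1 + 7 = 6, A[1][2] + B[2][2] = 9 + 7 = 16) = -1 (attained at k = 0)
  C[2][0] = min over k of (A[2][0] + B[0][0] = -4 + 7 = 3, A[2][1] + B[1][0] = 0 + -4 = -4, A[2][2] + B[2][0] = 1 + 4 = 5) = -4 (attained at k = 1)
  C[2][1] = min over k of (A[2][0] + B[0][1] = -4 + 2 = -2, A[2][1] + B[1][1] = 0 + 4 = 4, A[2][2] + B[2][1] = 1 + 4 = 5) = -2 (attained at k = 0)
  C[2][2] = min over k of (A[2][0] + B[0][2] = -4 + -5 = -9, A[2][1] + B[1][2] = 0 + 7 = 7, A[2][2] + B[2][2] = 1 + 7 = 8) = -9 (attained at k = 0)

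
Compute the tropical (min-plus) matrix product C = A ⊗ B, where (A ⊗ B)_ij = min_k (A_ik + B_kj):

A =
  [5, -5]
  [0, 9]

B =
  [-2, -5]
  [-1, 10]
A ⊗ B =
  [-6, 0]
  [-2, -5]

Apply the min-plus product entry-by-entry:
  C[0][0] = min over k of (A[0][0] + B[0][0] = 5 + -2 = 3, A[0][1] + B[1][0] = -5 + -1 = -6) = -6 (attained at k = 1)
  C[0][1] = min over k of (A[0][0] + B[0][1] = 5 + -5 = 0, A[0][1] + B[1][1] = -5 + 10 = 5) = 0 (attained at k = 0)
  C[1][0] = min over k of (A[1][0] + B[0][0] = 0 + -2 = -2, A[1][1] + B[1][0] = 9 + -1 = 8) = -2 (attained at k = 0)
  C[1][1] = min over k of (A[1][0] + B[0][1] = 0 + -5 = -5, A[1][1] + B[1][1] = 9 + 10 = 19) = -5 (attained at k = 0)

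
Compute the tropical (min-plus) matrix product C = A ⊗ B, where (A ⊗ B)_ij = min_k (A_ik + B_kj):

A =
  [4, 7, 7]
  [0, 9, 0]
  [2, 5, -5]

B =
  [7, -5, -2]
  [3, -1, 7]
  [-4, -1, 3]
A ⊗ B =
  [3, -1, 2]
  [-4, -5, -2]
  [-9, -6, -2]

Apply the min-plus product entry-by-entry:
  C[0][0] = min over k of (A[0][0] + B[0][0] = 4 + 7 = 11, A[0][1] + B[1][0] = 7 + 3 = 10, A[0][2] + B[2][0] = 7 + -4 = 3) = 3 (attained at k = 2)
  C[0][1] = min over k of (A[0][0] + B[0][1] = 4 + -5 = -1, A[0][1] + B[1][1] = 7 + -1 = 6, A[0][2] + B[2][1] = 7 + -1 = 6) = -1 (attained at k = 0)
  C[0][2] = min over k of (A[0][0] + B[0][2] = 4 + -2 = 2, A[0][1] + B[1][2] = 7 + 7 = 14, A[0][2] + B[2][2] = 7 + 3 = 10) = 2 (attained at k = 0)
  C[1][0] = min over k of (A[1][0] + B[0][0] = 0 + 7 = 7, A[1][1] + B[1][0] = 9 + 3 = 12, A[1][2] + B[2][0] = 0 + -4 = -4) = -4 (attained at k = 2)
  C[1][1] = min over k of (A[1][0] + B[0][1] = 0 + -5 = -5, A[1][1] + B[1][1] = 9 + -1 = 8, A[1][2] + B[2][1] = 0 + -1 = -1) = -5 (attained at k = 0)
  C[1][2] = min over k of (A[1][0] + B[0][2] = 0 + -2 = -2, A[1][1] + B[1][2] = 9 + 7 = 16, A[1][2] + B[2][2] = 0 + 3 = 3) = -2 (attained at k = 0)
  C[2][0] = min over k of (A[2][0] + B[0][0] = 2 + 7 = 9, A[2][1] + B[1][0] = 5 + 3 = 8, A[2][2] + B[2][0] = -5 + -4 = -9) = -9 (attained at k = 2)
  C[2][1] = min over k of (A[2][0] + B[0][1] = 2 + -5 = -3, A[2][1] + B[1][1] = 5 + -1 = 4, A[2][2] + B[2][1] = -5 + -1 = -6) = -6 (attained at k = 2)
  C[2][2] = min over k of (A[2][0] + B[0][2] = 2 + -2 = 0, A[2][1] + B[1][2] = 5 + 7 = 12, A[2][2] + B[2][2] = -5 + 3 = -2) = -2 (attained at k = 2)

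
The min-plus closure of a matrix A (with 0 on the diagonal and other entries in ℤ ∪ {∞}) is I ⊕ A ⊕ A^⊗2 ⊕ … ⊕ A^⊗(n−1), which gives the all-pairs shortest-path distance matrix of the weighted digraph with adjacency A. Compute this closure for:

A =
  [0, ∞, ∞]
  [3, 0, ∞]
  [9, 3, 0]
Closure =
  [0, ∞, ∞]
  [3, 0, ∞]
  [6, 3, 0]

This is the Floyd-Warshall all-pairs shortest-path computation. For each intermediate vertex k = 0, 1, …, 2, update dist[i][j] ← min(dist[i][j], dist[i][k] + dist[k][j]). The final matrix gives, for each (i, j), the minimum total weight of any directed path from i to j (possibly empty when i = j).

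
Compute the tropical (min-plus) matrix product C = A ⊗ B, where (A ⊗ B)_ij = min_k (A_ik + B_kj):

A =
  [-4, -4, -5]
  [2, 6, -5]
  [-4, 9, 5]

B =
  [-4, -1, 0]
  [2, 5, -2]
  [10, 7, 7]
A ⊗ B =
  [-8, -5, -6]
  [-2, 1, 2]
  [-8, -5, -4]

Apply the min-plus product entry-by-entry:
  C[0][0] = min over k of (A[0][0] + B[0][0] = -4 + -4 = -8, A[0][1] + B[1][0] = -4 + 2 = -2, A[0][2] + B[2][0] = -5 + 10 = 5) = -8 (attained at k = 0)
  C[0][1] = min over k of (A[0][0] + B[0][1] = -4 + -1 = -5, A[0][1] + B[1][1] = -4 + 5 = 1, A[0][2] + B[2][1] = -5 + 7 = 2) = -5 (attained at k = 0)
  C[0][2] = min over k of (A[0][0] + B[0][2] = -4 + 0 = -4, A[0][1] + B[1][2] = -4 + -2 = -6, A[0][2] + B[2][2] = -5 + 7 = 2) = -6 (attained at k = 1)
  C[1][0] = min over k of (A[1][0] + B[0][0] = 2 + -4 = -2, A[1][1] + B[1][0] = 6 + 2 = 8, A[1][2] + B[2][0] = -5 + 10 = 5) = -2 (attained at k = 0)
  C[1][1] = min over k of (A[1][0] + B[0][1] = 2 + -1 = 1, A[1][1] + B[1][1] = 6 + 5 = 11, A[1][2] + B[2][1] = -5 + 7 = 2) = 1 (attained at k = 0)
  C[1][2] = min over k of (A[1][0] + B[0][2] = 2 + 0 = 2, A[1][1] + B[1][2] = 6 + -2 = 4, A[1][2] + B[2][2] = -5 + 7 = 2) = 2 (attained at k = 0)
  C[2][0] = min over k of (A[2][0] + B[0][0] = -4 + -4 = -8, A[2][1] + B[1][0] = 9 + 2 = 11, A[2][2] + B[2][0] = 5 + 10 = 15) = -8 (attained at k = 0)
  C[2][1] = min over k of (A[2][0] + B[0][1] = -4 + -1 = -5, A[2][1] + B[1][1] = 9 + 5 = 14, A[2][2] + B[2][1] = 5 + 7 = 12) = -5 (attained at k = 0)
  C[2][2] = min over k of (A[2][0] + B[0][2] = -4 + 0 = -4, A[2][1] + B[1][2] = 9 + -2 = 7, A[2][2] + B[2][2] = 5 + 7 = 12) = -4 (attained at k = 0)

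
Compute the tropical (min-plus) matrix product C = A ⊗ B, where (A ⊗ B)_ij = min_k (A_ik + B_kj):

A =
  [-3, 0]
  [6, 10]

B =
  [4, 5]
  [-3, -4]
A ⊗ B =
  [-3, -4]
  [7, 6]

Apply the min-plus product entry-by-entry:
  C[0][0] = min over k of (A[0][0] + B[0][0] = -3 + 4 = 1, A[0][1] + B[1][0] = 0 + -3 = -3) = -3 (attained at k = 1)
  C[0][1] = min over k of (A[0][0] + B[0][1] = -3 + 5 = 2, A[0][1] + B[1][1] = 0 + -4 = -4) = -4 (attained at k = 1)
  C[1][0] = min over k of (A[1][0] + B[0][0] = 6 + 4 = 10, A[1][1] + B[1][0] = 10 + -3 = 7) = 7 (attained at k = 1)
  C[1][1] = min over k of (A[1][0] + B[0][1] = 6 + 5 = 11, A[1][1] + B[1][1] = 10 + -4 = 6) = 6 (attained at k = 1)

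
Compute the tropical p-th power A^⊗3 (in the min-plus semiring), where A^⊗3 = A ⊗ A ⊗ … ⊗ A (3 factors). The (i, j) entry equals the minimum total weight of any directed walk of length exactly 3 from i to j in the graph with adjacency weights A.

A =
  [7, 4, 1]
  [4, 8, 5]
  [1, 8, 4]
A^⊗3 =
  [6, 6, 3]
  [6, 10, 7]
  [3, 9, 6]

Each entry (A^⊗3)_ij equals the minimum over all length-3 walks i = v_0 → v_1 → … → v_3 = j of Σ_t A[v_t][v_{t+1}]. For example, for (i, j) = (0, 2) we minimise over 9 possible intermediate vertex sequences; the minimum is 3, attained along the walk 0 → 2 → 0 → 2.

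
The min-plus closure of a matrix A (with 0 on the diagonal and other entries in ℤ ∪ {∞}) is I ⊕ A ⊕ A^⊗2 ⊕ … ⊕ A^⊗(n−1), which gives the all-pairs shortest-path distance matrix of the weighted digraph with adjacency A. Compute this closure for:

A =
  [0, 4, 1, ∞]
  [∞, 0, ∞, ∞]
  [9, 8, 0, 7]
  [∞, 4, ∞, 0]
Closure =
  [0, 4, 1, 8]
  [∞, 0, ∞, ∞]
  [9, 8, 0, 7]
  [∞, 4, ∞, 0]

This is the Floyd-Warshall all-pairs shortest-path computation. For each intermediate vertex k = 0, 1, …, 3, update dist[i][j] ← min(dist[i][j], dist[i][k] + dist[k][j]). The final matrix gives, for each (i, j), the minimum total weight of any directed path from i to j (possibly empty when i = j).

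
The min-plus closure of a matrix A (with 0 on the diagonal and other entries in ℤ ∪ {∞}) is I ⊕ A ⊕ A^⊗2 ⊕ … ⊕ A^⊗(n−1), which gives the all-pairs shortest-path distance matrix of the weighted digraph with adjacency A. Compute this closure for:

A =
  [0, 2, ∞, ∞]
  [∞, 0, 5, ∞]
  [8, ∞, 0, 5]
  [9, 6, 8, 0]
Closure =
  [0, 2, 7, 12]
  [13, 0, 5, 10]
  [8, 10, 0, 5]
  [9, 6, 8, 0]

This is the Floyd-Warshall all-pairs shortest-path computation. For each intermediate vertex k = 0, 1, …, 3, update dist[i][j] ← min(dist[i][j], dist[i][k] + dist[k][j]). The final matrix gives, for each (i, j), the minimum total weight of any directed path from i to j (possibly empty when i = j).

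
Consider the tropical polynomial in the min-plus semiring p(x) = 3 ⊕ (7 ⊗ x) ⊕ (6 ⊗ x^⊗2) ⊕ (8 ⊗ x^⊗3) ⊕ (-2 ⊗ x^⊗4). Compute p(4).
p(4) = 3

A tropical monomial a ⊗ x^⊗i evaluates to a + i · x. Evaluating each term at x = 4:
  Term 0 contributes 3 + 0 · 4 = 3
  Term 1 contributes 7 + 1 · 4 = 11
  Term 2 contributes 6 + 2 · 4 = 14
  Term 3 contributes 8 + 3 · 4 = 20
  Term 4 contributes -2 + 4 · 4 = 14
p(4) = ⊕ of these = min[3, 11, 14, 20, 14] = 3.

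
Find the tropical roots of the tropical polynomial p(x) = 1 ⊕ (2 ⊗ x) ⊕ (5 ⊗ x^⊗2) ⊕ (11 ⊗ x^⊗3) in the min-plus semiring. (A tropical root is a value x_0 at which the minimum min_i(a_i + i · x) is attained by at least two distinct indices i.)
Roots: {-6, -3, -1}

Each tropical root is a break point of the lower envelope of the lines y = a_i + i · x (there are 4 lines, with slopes 0, 1, ..., 3). Only the lines that attain the minimum somewhere contribute to roots; other lines are dominated. Here the surviving (envelope) indices are i = 3, i = 2, i = 1, i = 0.
Intersections between consecutive envelope lines give the roots: for adjacent envelope indices i < j the intersection is x = (a_i − a_j) / (j − i). Reading off the sorted break points: {-6, -3, -1}.
Verification: at each break x_0, at least two indices attain the minimum of min_i(a_i + i · x_0).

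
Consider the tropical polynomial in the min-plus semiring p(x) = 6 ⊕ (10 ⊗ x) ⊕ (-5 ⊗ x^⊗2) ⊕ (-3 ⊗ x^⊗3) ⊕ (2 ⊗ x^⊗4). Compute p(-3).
p(-3) = -12

A tropical monomial a ⊗ x^⊗i evaluates to a + i · x. Evaluating each term at x = -3:
  Term 0 contributes 6 + 0 · -3 = 6
  Term 1 contributes 10 + 1 · -3 = 7
  Term 2 contributes -5 + 2 · -3 = -11
  Term 3 contributes -3 + 3 · -3 = -12
  Term 4 contributes 2 + 4 · -3 = -10
p(-3) = ⊕ of these = min[6, 7, -11, -12, -10] = -12.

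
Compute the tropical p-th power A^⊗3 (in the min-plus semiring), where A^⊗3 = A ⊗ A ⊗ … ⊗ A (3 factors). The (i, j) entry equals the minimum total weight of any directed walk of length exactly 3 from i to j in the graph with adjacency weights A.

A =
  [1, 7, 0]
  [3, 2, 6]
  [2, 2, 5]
A^⊗3 =
  [3, 3, 2]
  [5, 5, 4]
  [4, 4, 3]

Each entry (A^⊗3)_ij equals the minimum over all length-3 walks i = v_0 → v_1 → … → v_3 = j of Σ_t A[v_t][v_{t+1}]. For example, for (i, j) = (0, 2) we minimise over 9 possible intermediate vertex sequences; the minimum is 2, attained along the walk 0 → 0 → 0 → 2.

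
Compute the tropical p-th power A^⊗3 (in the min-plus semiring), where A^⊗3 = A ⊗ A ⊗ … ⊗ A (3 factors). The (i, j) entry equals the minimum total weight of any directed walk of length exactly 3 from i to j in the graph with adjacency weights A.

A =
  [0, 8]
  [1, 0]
A^⊗3 =
  [0, 8]
  [1, 0]

Each entry (A^⊗3)_ij equals the minimum over all length-3 walks i = v_0 → v_1 → … → v_3 = j of Σ_t A[v_t][v_{t+1}]. For example, for (i, j) = (0, 1) we minimise over 4 possible intermediate vertex sequences; the minimum is 8, attained along the walk 0 → 0 → 0 → 1.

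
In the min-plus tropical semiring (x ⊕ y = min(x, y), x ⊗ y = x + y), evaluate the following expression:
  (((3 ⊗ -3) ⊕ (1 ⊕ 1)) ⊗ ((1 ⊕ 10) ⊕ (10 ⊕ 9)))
(((3 ⊗ -3) ⊕ (1 ⊕ 1)) ⊗ ((1 ⊕ 10) ⊕ (10 ⊕ 9))) = 1

Expand innermost to outermost. Recall ⊕ takes the minimum of its arguments and ⊗ takes their sum. Working out the expression (((3 ⊗ -3) ⊕ (1 ⊕ 1)) ⊗ ((1 ⊕ 10) ⊕ (10 ⊕ 9))) gives 1.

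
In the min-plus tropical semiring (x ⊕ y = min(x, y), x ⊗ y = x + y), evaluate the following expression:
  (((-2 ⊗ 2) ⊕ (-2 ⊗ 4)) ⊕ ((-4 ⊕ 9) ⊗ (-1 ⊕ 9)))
(((-2 ⊗ 2) ⊕ (-2 ⊗ 4)) ⊕ ((-4 ⊕ 9) ⊗ (-1 ⊕ 9))) = -5

Expand innermost to outermost. Recall ⊕ takes the minimum of its arguments and ⊗ takes their sum. Working out the expression (((-2 ⊗ 2) ⊕ (-2 ⊗ 4)) ⊕ ((-4 ⊕ 9) ⊗ (-1 ⊕ 9))) gives -5.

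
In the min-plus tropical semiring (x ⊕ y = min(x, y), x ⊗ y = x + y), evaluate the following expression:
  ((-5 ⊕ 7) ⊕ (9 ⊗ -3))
((-5 ⊕ 7) ⊕ (9 ⊗ -3)) = -5

Expand innermost to outermost. Recall ⊕ takes the minimum of its arguments and ⊗ takes their sum. Working out the expression ((-5 ⊕ 7) ⊕ (9 ⊗ -3)) gives -5.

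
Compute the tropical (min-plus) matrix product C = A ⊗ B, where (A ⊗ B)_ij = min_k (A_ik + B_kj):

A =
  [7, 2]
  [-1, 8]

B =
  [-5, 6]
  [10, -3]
A ⊗ B =
  [2, -1]
  [-6, 5]

Apply the min-plus product entry-by-entry:
  C[0][0] = min over k of (A[0][0] + B[0][0] = 7 + -5 = 2, A[0][1] + B[1][0] = 2 + 10 = 12) = 2 (attained at k = 0)
  C[0][1] = min over k of (A[0][0] + B[0][1] = 7 + 6 = 13, A[0][1] + B[1][1] = 2 + -3 = -1) = -1 (attained at k = 1)
  C[1][0] = min over k of (A[1][0] + B[0][0] = -1 + -5 = -6, A[1][1] + B[1][0] = 8 + 10 = 18) = -6 (attained at k = 0)
  C[1][1] = min over k of (A[1][0] + B[0][1] = -1 + 6 = 5, A[1][1] + B[1][1] = 8 + -3 = 5) = 5 (attained at k = 0)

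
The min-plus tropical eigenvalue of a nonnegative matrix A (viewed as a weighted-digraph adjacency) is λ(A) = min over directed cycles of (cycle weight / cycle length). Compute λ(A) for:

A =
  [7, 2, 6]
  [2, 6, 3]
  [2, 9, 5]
λ(A) = 2

Enumerate directed cycles and compute their means (weight / length). Sample:
  cycle 0 → 0: weight = 7, length = 1, mean = 7/1 ≈ 7.000
  cycle 1 → 1: weight = 6, length = 1, mean = 6/1 ≈ 6.000
  cycle 2 → 2: weight = 5, length = 1, mean = 5/1 ≈ 5.000
  cycle 0 → 1 → 0: weight = 4, length = 2, mean = 4/2 ≈ 2.000
  cycle 0 → 2 → 0: weight = 8, length = 2, mean = 8/2 ≈ 4.000
  cycle 1 → 0 → 1: weight = 4, length = 2, mean = 4/2 ≈ 2.000
Minimum mean = 2.000, attained e.g. along the cycle 0 → 1 → 0 with weight 4 and length 2. So λ(A) = 4/2 = 2.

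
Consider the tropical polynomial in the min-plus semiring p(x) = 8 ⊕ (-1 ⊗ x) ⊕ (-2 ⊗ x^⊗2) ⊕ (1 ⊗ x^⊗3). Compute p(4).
p(4) = 3

A tropical monomial a ⊗ x^⊗i evaluates to a + i · x. Evaluating each term at x = 4:
  Term 0 contributes 8 + 0 · 4 = 8
  Term 1 contributes -1 + 1 · 4 = 3
  Term 2 contributes -2 + 2 · 4 = 6
  Term 3 contributes 1 + 3 · 4 = 13
p(4) = ⊕ of these = min[8, 3, 6, 13] = 3.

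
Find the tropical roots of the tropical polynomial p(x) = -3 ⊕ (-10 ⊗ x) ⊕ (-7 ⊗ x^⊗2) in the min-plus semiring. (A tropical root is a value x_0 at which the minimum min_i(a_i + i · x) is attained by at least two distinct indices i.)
Roots: {-3, 7}

Each tropical root is a break point of the lower envelope of the lines y = a_i + i · x (there are 3 lines, with slopes 0, 1, ..., 2). Only the lines that attain the minimum somewhere contribute to roots; other lines are dominated. Here the surviving (envelope) indices are i = 2, i = 1, i = 0.
Intersections between consecutive envelope lines give the roots: for adjacent envelope indices i < j the intersection is x = (a_i − a_j) / (j − i). Reading off the sorted break points: {-3, 7}.
Verification: at each break x_0, at least two indices attain the minimum of min_i(a_i + i · x_0).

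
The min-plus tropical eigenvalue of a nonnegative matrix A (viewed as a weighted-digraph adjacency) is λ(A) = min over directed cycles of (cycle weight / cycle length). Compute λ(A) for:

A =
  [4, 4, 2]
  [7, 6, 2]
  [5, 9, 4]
λ(A) = 7/2

Enumerate directed cycles and compute their means (weight / length). Sample:
  cycle 0 → 0: weight = 4, length = 1, mean = 4/1 ≈ 4.000
  cycle 1 → 1: weight = 6, length = 1, mean = 6/1 ≈ 6.000
  cycle 2 → 2: weight = 4, length = 1, mean = 4/1 ≈ 4.000
  cycle 0 → 1 → 0: weight = 11, length = 2, mean = 11/2 ≈ 5.500
  cycle 0 → 2 → 0: weight = 7, length = 2, mean = 7/2 ≈ 3.500
  cycle 1 → 0 → 1: weight = 11, length = 2, mean = 11/2 ≈ 5.500
Minimum mean = 3.500, attained e.g. along the cycle 0 → 2 → 0 with weight 7 and length 2. So λ(A) = 7/2 = 7/2.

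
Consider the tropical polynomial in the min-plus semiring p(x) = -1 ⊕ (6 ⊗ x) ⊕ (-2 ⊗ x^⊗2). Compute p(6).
p(6) = -1

A tropical monomial a ⊗ x^⊗i evaluates to a + i · x. Evaluating each term at x = 6:
  Term 0 contributes -1 + 0 · 6 = -1
  Term 1 contributes 6 + 1 · 6 = 12
  Term 2 contributes -2 + 2 · 6 = 10
p(6) = ⊕ of these = min[-1, 12, 10] = -1.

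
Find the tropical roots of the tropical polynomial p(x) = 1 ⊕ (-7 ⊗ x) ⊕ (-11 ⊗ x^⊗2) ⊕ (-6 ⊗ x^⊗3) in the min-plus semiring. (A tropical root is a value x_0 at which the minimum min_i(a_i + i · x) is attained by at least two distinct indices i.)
Roots: {-5, 4, 8}

Each tropical root is a break point of the lower envelope of the lines y = a_i + i · x (there are 4 lines, with slopes 0, 1, ..., 3). Only the lines that attain the minimum somewhere contribute to roots; other lines are dominated. Here the surviving (envelope) indices are i = 3, i = 2, i = 1, i = 0.
Intersections between consecutive envelope lines give the roots: for adjacent envelope indices i < j the intersection is x = (a_i − a_j) / (j − i). Reading off the sorted break points: {-5, 4, 8}.
Verification: at each break x_0, at least two indices attain the minimum of min_i(a_i + i · x_0).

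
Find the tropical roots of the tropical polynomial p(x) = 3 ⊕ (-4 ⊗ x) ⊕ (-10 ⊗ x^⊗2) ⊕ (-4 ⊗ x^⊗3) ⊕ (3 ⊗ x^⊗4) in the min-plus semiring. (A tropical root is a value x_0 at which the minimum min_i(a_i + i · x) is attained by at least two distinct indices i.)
Roots: {-7, -6, 6, 7}

Each tropical root is a break point of the lower envelope of the lines y = a_i + i · x (there are 5 lines, with slopes 0, 1, ..., 4). Only the lines that attain the minimum somewhere contribute to roots; other lines are dominated. Here the surviving (envelope) indices are i = 4, i = 3, i = 2, i = 1, i = 0.
Intersections between consecutive envelope lines give the roots: for adjacent envelope indices i < j the intersection is x = (a_i − a_j) / (j − i). Reading off the sorted break points: {-7, -6, 6, 7}.
Verification: at each break x_0, at least two indices attain the minimum of min_i(a_i + i · x_0).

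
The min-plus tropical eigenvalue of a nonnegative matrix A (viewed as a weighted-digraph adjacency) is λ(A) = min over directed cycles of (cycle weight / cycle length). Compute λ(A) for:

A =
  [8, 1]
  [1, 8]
λ(A) = 1

Enumerate directed cycles and compute their means (weight / length). Sample:
  cycle 0 → 0: weight = 8, length = 1, mean = 8/1 ≈ 8.000
  cycle 1 → 1: weight = 8, length = 1, mean = 8/1 ≈ 8.000
  cycle 0 → 1 → 0: weight = 2, length = 2, mean = 2/2 ≈ 1.000
  cycle 1 → 0 → 1: weight = 2, length = 2, mean = 2/2 ≈ 1.000
Minimum mean = 1.000, attained e.g. along the cycle 0 → 1 → 0 with weight 2 and length 2. So λ(A) = 2/2 = 1.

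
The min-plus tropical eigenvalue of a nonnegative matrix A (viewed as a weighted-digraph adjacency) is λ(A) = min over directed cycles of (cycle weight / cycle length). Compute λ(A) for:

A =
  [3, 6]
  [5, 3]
λ(A) = 3

Enumerate directed cycles and compute their means (weight / length). Sample:
  cycle 0 → 0: weight = 3, length = 1, mean = 3/1 ≈ 3.000
  cycle 1 → 1: weight = 3, length = 1, mean = 3/1 ≈ 3.000
  cycle 0 → 1 → 0: weight = 11, length = 2, mean = 11/2 ≈ 5.500
  cycle 1 → 0 → 1: weight = 11, length = 2, mean = 11/2 ≈ 5.500
Minimum mean = 3.000, attained e.g. along the cycle 0 → 0 with weight 3 and length 1. So λ(A) = 3/1 = 3.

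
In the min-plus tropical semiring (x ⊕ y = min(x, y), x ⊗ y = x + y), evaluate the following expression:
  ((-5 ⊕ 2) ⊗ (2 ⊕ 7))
((-5 ⊕ 2) ⊗ (2 ⊕ 7)) = -3

Expand innermost to outermost. Recall ⊕ takes the minimum of its arguments and ⊗ takes their sum. Working out the expression ((-5 ⊕ 2) ⊗ (2 ⊕ 7)) gives -3.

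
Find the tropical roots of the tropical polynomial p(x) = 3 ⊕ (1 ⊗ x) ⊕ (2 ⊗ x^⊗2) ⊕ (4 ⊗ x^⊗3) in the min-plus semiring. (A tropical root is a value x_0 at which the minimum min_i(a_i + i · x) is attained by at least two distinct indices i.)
Roots: {-2, -1, 2}

Each tropical root is a break point of the lower envelope of the lines y = a_i + i · x (there are 4 lines, with slopes 0, 1, ..., 3). Only the lines that attain the minimum somewhere contribute to roots; other lines are dominated. Here the surviving (envelope) indices are i = 3, i = 2, i = 1, i = 0.
Intersections between consecutive envelope lines give the roots: for adjacent envelope indices i < j the intersection is x = (a_i − a_j) / (j − i). Reading off the sorted break points: {-2, -1, 2}.
Verification: at each break x_0, at least two indices attain the minimum of min_i(a_i + i · x_0).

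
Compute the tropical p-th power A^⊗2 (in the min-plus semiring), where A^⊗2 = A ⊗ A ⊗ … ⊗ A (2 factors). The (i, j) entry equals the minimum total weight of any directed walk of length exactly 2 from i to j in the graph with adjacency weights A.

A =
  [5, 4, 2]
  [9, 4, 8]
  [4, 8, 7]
A^⊗2 =
  [6, 8, 7]
  [12, 8, 11]
  [9, 8, 6]

Each entry (A^⊗2)_ij equals the minimum over all length-2 walks i = v_0 → v_1 → … → v_2 = j of Σ_t A[v_t][v_{t+1}]. For example, for (i, j) = (0, 2) we minimise over 3 possible intermediate vertex sequences; the minimum is 7, attained along the walk 0 → 0 → 2.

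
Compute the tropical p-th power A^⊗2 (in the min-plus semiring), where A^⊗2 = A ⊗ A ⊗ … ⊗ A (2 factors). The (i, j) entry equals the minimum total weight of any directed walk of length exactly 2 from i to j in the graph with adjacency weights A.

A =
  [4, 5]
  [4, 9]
A^⊗2 =
  [8, 9]
  [8, 9]

Each entry (A^⊗2)_ij equals the minimum over all length-2 walks i = v_0 → v_1 → … → v_2 = j of Σ_t A[v_t][v_{t+1}]. For example, for (i, j) = (0, 1) we minimise over 2 possible intermediate vertex sequences; the minimum is 9, attained along the walk 0 → 0 → 1.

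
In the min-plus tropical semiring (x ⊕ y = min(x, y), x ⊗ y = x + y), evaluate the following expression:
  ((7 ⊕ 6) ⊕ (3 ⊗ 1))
((7 ⊕ 6) ⊕ (3 ⊗ 1)) = 4

Expand innermost to outermost. Recall ⊕ takes the minimum of its arguments and ⊗ takes their sum. Working out the expression ((7 ⊕ 6) ⊕ (3 ⊗ 1)) gives 4.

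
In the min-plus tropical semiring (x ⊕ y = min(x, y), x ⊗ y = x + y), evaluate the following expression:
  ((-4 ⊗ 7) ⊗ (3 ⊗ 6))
((-4 ⊗ 7) ⊗ (3 ⊗ 6)) = 12

Expand innermost to outermost. Recall ⊕ takes the minimum of its arguments and ⊗ takes their sum. Working out the expression ((-4 ⊗ 7) ⊗ (3 ⊗ 6)) gives 12.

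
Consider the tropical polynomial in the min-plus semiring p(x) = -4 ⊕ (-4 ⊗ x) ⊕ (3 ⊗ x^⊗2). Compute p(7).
p(7) = -4

A tropical monomial a ⊗ x^⊗i evaluates to a + i · x. Evaluating each term at x = 7:
  Term 0 contributes -4 + 0 · 7 = -4
  Term 1 contributes -4 + 1 · 7 = 3
  Term 2 contributes 3 + 2 · 7 = 17
p(7) = ⊕ of these = min[-4, 3, 17] = -4.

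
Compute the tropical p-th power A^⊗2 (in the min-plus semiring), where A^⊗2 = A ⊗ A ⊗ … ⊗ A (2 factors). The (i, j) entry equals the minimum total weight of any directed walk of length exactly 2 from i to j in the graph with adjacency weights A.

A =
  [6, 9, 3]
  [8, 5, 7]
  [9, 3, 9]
A^⊗2 =
  [12, 6, 9]
  [13, 10, 11]
  [11, 8, 10]

Each entry (A^⊗2)_ij equals the minimum over all length-2 walks i = v_0 → v_1 → … → v_2 = j of Σ_t A[v_t][v_{t+1}]. For example, for (i, j) = (0, 2) we minimise over 3 possible intermediate vertex sequences; the minimum is 9, attained along the walk 0 → 0 → 2.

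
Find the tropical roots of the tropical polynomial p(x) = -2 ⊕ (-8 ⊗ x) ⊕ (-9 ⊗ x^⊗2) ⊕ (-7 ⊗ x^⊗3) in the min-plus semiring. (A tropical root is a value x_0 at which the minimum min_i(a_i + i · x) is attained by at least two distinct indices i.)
Roots: {-2, 1, 6}

Each tropical root is a break point of the lower envelope of the lines y = a_i + i · x (there are 4 lines, with slopes 0, 1, ..., 3). Only the lines that attain the minimum somewhere contribute to roots; other lines are dominated. Here the surviving (envelope) indices are i = 3, i = 2, i = 1, i = 0.
Intersections between consecutive envelope lines give the roots: for adjacent envelope indices i < j the intersection is x = (a_i − a_j) / (j − i). Reading off the sorted break points: {-2, 1, 6}.
Verification: at each break x_0, at least two indices attain the minimum of min_i(a_i + i · x_0).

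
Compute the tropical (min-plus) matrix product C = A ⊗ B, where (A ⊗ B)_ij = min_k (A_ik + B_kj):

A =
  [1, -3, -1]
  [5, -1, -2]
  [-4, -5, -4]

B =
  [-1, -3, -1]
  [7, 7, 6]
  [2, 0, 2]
A ⊗ B =
  [0, -2, 0]
  [0, -2, 0]
  [-5, -7, -5]

Apply the min-plus product entry-by-entry:
  C[0][0] = min over k of (A[0][0] + B[0][0] = 1 + -1 = 0, A[0][1] + B[1][0] = -3 + 7 = 4, A[0][2] + B[2][0] = -1 + 2 = 1) = 0 (attained at k = 0)
  C[0][1] = min over k of (A[0][0] + B[0][1] = 1 + -3 = -2, A[0][1] + B[1][1] = -3 + 7 = 4, A[0][2] + B[2][1] = -1 + 0 = -1) = -2 (attained at k = 0)
  C[0][2] = min over k of (A[0][0] + B[0][2] = 1 + -1 = 0, A[0][1] + B[1][2] = -3 + 6 = 3, A[0][2] + B[2][2] = -1 + 2 = 1) = 0 (attained at k = 0)
  C[1][0] = min over k of (A[1][0] + B[0][0] = 5 + -1 = 4, A[1][1] + B[1][0] = -1 + 7 = 6, A[1][2] + B[2][0] = -2 + 2 = 0) = 0 (attained at k = 2)
  C[1][1] = min over k of (A[1][0] + B[0][1] = 5 + -3 = 2, A[1][1] + B[1][1] = -1 + 7 = 6, A[1][2] + B[2][1] = -2 + 0 = -2) = -2 (attained at k = 2)
  C[1][2] = min over k of (A[1][0] + B[0][2] = 5 + -1 = 4, A[1][1] + B[1][2] = -1 + 6 = 5, A[1][2] + B[2][2] = -2 + 2 = 0) = 0 (attained at k = 2)
  C[2][0] = min over k of (A[2][0] + B[0][0] = -4 + -1 = -5, A[2][1] + B[1][0] = -5 + 7 = 2, A[2][2] + B[2][0] = -4 + 2 = -2) = -5 (attained at k = 0)
  C[2][1] = min over k of (A[2][0] + B[0][1] = -4 + -3 = -7, A[2][1] + B[1][1] = -5 + 7 = 2, A[2][2] + B[2][1] = -4 + 0 = -4) = -7 (attained at k = 0)
  C[2][2] = min over k of (A[2][0] + B[0][2] = -4 + -1 = -5, A[2][1] + B[1][2] = -5 + 6 = 1, A[2][2] + B[2][2] = -4 + 2 = -2) = -5 (attained at k = 0)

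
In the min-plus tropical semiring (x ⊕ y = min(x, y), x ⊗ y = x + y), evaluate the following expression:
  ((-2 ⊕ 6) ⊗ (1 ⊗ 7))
((-2 ⊕ 6) ⊗ (1 ⊗ 7)) = 6

Expand innermost to outermost. Recall ⊕ takes the minimum of its arguments and ⊗ takes their sum. Working out the expression ((-2 ⊕ 6) ⊗ (1 ⊗ 7)) gives 6.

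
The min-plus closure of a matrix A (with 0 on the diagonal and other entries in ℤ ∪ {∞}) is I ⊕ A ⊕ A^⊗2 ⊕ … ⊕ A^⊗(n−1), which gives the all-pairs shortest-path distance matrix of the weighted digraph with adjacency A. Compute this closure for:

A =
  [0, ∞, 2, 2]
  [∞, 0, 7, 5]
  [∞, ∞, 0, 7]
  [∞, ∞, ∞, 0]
Closure =
  [0, ∞, 2, 2]
  [∞, 0, 7, 5]
  [∞, ∞, 0, 7]
  [∞, ∞, ∞, 0]

This is the Floyd-Warshall all-pairs shortest-path computation. For each intermediate vertex k = 0, 1, …, 3, update dist[i][j] ← min(dist[i][j], dist[i][k] + dist[k][j]). The final matrix gives, for each (i, j), the minimum total weight of any directed path from i to j (possibly empty when i = j).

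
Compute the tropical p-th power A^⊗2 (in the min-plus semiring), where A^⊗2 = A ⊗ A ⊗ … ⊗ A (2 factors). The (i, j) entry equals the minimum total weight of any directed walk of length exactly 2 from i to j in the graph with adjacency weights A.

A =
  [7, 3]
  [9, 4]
A^⊗2 =
  [12, 7]
  [13, 8]

Each entry (A^⊗2)_ij equals the minimum over all length-2 walks i = v_0 → v_1 → … → v_2 = j of Σ_t A[v_t][v_{t+1}]. For example, for (i, j) = (0, 1) we minimise over 2 possible intermediate vertex sequences; the minimum is 7, attained along the walk 0 → 1 → 1.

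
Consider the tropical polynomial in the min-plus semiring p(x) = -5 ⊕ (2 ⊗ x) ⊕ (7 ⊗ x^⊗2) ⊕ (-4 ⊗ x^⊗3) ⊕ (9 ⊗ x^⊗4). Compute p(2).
p(2) = -5

A tropical monomial a ⊗ x^⊗i evaluates to a + i · x. Evaluating each term at x = 2:
  Term 0 contributes -5 + 0 · 2 = -5
  Term 1 contributes 2 + 1 · 2 = 4
  Term 2 contributes 7 + 2 · 2 = 11
  Term 3 contributes -4 + 3 · 2 = 2
  Term 4 contributes 9 + 4 · 2 = 17
p(2) = ⊕ of these = min[-5, 4, 11, 2, 17] = -5.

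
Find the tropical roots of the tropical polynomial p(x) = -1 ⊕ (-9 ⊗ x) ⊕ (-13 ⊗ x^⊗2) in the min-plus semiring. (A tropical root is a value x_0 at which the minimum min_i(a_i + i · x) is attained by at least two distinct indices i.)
Roots: {4, 8}

Each tropical root is a break point of the lower envelope of the lines y = a_i + i · x (there are 3 lines, with slopes 0, 1, ..., 2). Only the lines that attain the minimum somewhere contribute to roots; other lines are dominated. Here the surviving (envelope) indices are i = 2, i = 1, i = 0.
Intersections between consecutive envelope lines give the roots: for adjacent envelope indices i < j the intersection is x = (a_i − a_j) / (j − i). Reading off the sorted break points: {4, 8}.
Verification: at each break x_0, at least two indices attain the minimum of min_i(a_i + i · x_0).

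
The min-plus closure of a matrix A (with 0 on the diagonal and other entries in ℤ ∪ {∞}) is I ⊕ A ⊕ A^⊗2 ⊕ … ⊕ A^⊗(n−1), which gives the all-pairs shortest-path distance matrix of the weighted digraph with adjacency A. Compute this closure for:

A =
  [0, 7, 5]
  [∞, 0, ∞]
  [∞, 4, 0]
Closure =
  [0, 7, 5]
  [∞, 0, ∞]
  [∞, 4, 0]

This is the Floyd-Warshall all-pairs shortest-path computation. For each intermediate vertex k = 0, 1, …, 2, update dist[i][j] ← min(dist[i][j], dist[i][k] + dist[k][j]). The final matrix gives, for each (i, j), the minimum total weight of any directed path from i to j (possibly empty when i = j).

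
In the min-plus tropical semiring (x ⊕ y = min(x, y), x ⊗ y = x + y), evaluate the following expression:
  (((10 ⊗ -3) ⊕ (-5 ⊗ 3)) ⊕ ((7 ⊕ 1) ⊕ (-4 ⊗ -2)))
(((10 ⊗ -3) ⊕ (-5 ⊗ 3)) ⊕ ((7 ⊕ 1) ⊕ (-4 ⊗ -2))) = -6

Expand innermost to outermost. Recall ⊕ takes the minimum of its arguments and ⊗ takes their sum. Working out the expression (((10 ⊗ -3) ⊕ (-5 ⊗ 3)) ⊕ ((7 ⊕ 1) ⊕ (-4 ⊗ -2))) gives -6.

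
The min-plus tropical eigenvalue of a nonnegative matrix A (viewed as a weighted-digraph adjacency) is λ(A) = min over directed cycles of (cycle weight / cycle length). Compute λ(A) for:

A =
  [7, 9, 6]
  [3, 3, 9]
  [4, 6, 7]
λ(A) = 3

Enumerate directed cycles and compute their means (weight / length). Sample:
  cycle 0 → 0: weight = 7, length = 1, mean = 7/1 ≈ 7.000
  cycle 1 → 1: weight = 3, length = 1, mean = 3/1 ≈ 3.000
  cycle 2 → 2: weight = 7, length = 1, mean = 7/1 ≈ 7.000
  cycle 0 → 1 → 0: weight = 12, length = 2, mean = 12/2 ≈ 6.000
  cycle 0 → 2 → 0: weight = 10, length = 2, mean = 10/2 ≈ 5.000
  cycle 1 → 0 → 1: weight = 12, length = 2, mean = 12/2 ≈ 6.000
Minimum mean = 3.000, attained e.g. along the cycle 1 → 1 with weight 3 and length 1. So λ(A) = 3/1 = 3.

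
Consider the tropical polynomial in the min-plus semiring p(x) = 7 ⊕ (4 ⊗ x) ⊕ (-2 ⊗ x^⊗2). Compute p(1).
p(1) = 0

A tropical monomial a ⊗ x^⊗i evaluates to a + i · x. Evaluating each term at x = 1:
  Term 0 contributes 7 + 0 · 1 = 7
  Term 1 contributes 4 + 1 · 1 = 5
  Term 2 contributes -2 + 2 · 1 = 0
p(1) = ⊕ of these = min[7, 5, 0] = 0.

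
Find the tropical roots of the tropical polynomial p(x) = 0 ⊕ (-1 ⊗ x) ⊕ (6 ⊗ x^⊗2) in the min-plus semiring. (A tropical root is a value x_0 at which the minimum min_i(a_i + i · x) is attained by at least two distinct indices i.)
Roots: {-7, 1}

Each tropical root is a break point of the lower envelope of the lines y = a_i + i · x (there are 3 lines, with slopes 0, 1, ..., 2). Only the lines that attain the minimum somewhere contribute to roots; other lines are dominated. Here the surviving (envelope) indices are i = 2, i = 1, i = 0.
Intersections between consecutive envelope lines give the roots: for adjacent envelope indices i < j the intersection is x = (a_i − a_j) / (j − i). Reading off the sorted break points: {-7, 1}.
Verification: at each break x_0, at least two indices attain the minimum of min_i(a_i + i · x_0).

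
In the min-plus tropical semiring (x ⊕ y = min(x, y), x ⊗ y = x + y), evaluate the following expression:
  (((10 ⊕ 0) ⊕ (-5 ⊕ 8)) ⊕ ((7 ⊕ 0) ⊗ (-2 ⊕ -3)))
(((10 ⊕ 0) ⊕ (-5 ⊕ 8)) ⊕ ((7 ⊕ 0) ⊗ (-2 ⊕ -3))) = -5

Expand innermost to outermost. Recall ⊕ takes the minimum of its arguments and ⊗ takes their sum. Working out the expression (((10 ⊕ 0) ⊕ (-5 ⊕ 8)) ⊕ ((7 ⊕ 0) ⊗ (-2 ⊕ -3))) gives -5.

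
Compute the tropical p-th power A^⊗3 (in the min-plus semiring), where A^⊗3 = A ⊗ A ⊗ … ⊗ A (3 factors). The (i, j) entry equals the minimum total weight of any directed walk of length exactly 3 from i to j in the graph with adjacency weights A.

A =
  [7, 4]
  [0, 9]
A^⊗3 =
  [11, 8]
  [4, 11]

Each entry (A^⊗3)_ij equals the minimum over all length-3 walks i = v_0 → v_1 → … → v_3 = j of Σ_t A[v_t][v_{t+1}]. For example, for (i, j) = (0, 1) we minimise over 4 possible intermediate vertex sequences; the minimum is 8, attained along the walk 0 → 1 → 0 → 1.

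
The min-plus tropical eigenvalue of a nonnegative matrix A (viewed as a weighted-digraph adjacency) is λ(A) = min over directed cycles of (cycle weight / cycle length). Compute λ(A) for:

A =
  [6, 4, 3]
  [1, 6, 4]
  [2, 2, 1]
λ(A) = 1

Enumerate directed cycles and compute their means (weight / length). Sample:
  cycle 0 → 0: weight = 6, length = 1, mean = 6/1 ≈ 6.000
  cycle 1 → 1: weight = 6, length = 1, mean = 6/1 ≈ 6.000
  cycle 2 → 2: weight = 1, length = 1, mean = 1/1 ≈ 1.000
  cycle 0 → 1 → 0: weight = 5, length = 2, mean = 5/2 ≈ 2.500
  cycle 0 → 2 → 0: weight = 5, length = 2, mean = 5/2 ≈ 2.500
  cycle 1 → 0 → 1: weight = 5, length = 2, mean = 5/2 ≈ 2.500
Minimum mean = 1.000, attained e.g. along the cycle 2 → 2 with weight 1 and length 1. So λ(A) = 1/1 = 1.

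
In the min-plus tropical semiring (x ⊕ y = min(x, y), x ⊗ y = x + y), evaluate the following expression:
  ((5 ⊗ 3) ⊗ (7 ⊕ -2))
((5 ⊗ 3) ⊗ (7 ⊕ -2)) = 6

Expand innermost to outermost. Recall ⊕ takes the minimum of its arguments and ⊗ takes their sum. Working out the expression ((5 ⊗ 3) ⊗ (7 ⊕ -2)) gives 6.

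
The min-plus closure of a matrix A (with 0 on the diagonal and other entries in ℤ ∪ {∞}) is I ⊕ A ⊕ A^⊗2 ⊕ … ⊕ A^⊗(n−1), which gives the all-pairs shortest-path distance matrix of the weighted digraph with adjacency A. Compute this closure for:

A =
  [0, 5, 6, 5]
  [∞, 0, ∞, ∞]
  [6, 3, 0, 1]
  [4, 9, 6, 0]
Closure =
  [0, 5, 6, 5]
  [∞, 0, ∞, ∞]
  [5, 3, 0, 1]
  [4, 9, 6, 0]

This is the Floyd-Warshall all-pairs shortest-path computation. For each intermediate vertex k = 0, 1, …, 3, update dist[i][j] ← min(dist[i][j], dist[i][k] + dist[k][j]). The final matrix gives, for each (i, j), the minimum total weight of any directed path from i to j (possibly empty when i = j).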